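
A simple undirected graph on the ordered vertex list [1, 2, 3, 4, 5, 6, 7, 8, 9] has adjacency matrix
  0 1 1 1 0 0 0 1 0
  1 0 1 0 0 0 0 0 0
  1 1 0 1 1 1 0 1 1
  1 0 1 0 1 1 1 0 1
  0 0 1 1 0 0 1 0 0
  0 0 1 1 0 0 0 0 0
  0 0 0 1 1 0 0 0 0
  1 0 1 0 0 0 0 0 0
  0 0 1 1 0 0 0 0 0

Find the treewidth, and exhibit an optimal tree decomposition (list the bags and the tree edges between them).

Treewidth 2.
One such decomposition:
Bags: B1 = {3, 4, 5}  B2 = {1, 3, 4}  B3 = {3, 4, 6}  B4 = {1, 3, 8}  B5 = {3, 4, 9}  B6 = {1, 2, 3}  B7 = {4, 5, 7}
Tree: B1–B2, B1–B3, B2–B4, B1–B5, B2–B6, B1–B7

Each bag holds 3 vertices, so the decomposition has width 2, which upper-bounds the treewidth. On the other hand G contains the 3-clique {1, 3, 8}. A clique must lie in a single bag of any decomposition, so no decomposition can have width below 2. Combining the bounds, tw(G) = 2.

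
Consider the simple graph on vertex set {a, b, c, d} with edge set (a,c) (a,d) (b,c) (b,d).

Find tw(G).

A width-2 tree decomposition is:
Bags: B1 = {a, b, c}  B2 = {a, b, d}
Tree: B1–B2
Each bag holds 3 vertices, so the decomposition has width 2, which upper-bounds the treewidth. The edges a–c–b–d–a form a cycle, so G is not a tree and its treewidth is at least 2. The upper and lower bounds meet at 2, so that is the treewidth.

2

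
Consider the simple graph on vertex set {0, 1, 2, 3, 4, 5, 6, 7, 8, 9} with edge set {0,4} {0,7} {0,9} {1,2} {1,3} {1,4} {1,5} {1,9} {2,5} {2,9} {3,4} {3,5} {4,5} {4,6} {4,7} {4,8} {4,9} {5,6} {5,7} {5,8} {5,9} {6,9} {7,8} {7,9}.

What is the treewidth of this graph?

A width-3 tree decomposition is:
Bags: B1 = {4, 5, 7, 9}  B2 = {1, 4, 5, 9}  B3 = {1, 2, 5, 9}  B4 = {0, 4, 7, 9}  B5 = {4, 5, 7, 8}  B6 = {1, 3, 4, 5}  B7 = {4, 5, 6, 9}
Tree: B1–B2, B2–B3, B1–B4, B1–B5, B2–B6, B2–B7
Each bag holds 4 vertices, so the decomposition has width 3, which upper-bounds the treewidth. Conversely, {1, 2, 5, 9} is a clique of size 4, and the vertices of any clique must share a bag in every tree decomposition; so some bag has ≥ 4 vertices and tw(G) ≥ 3. Hence tw(G) = 3 exactly.

3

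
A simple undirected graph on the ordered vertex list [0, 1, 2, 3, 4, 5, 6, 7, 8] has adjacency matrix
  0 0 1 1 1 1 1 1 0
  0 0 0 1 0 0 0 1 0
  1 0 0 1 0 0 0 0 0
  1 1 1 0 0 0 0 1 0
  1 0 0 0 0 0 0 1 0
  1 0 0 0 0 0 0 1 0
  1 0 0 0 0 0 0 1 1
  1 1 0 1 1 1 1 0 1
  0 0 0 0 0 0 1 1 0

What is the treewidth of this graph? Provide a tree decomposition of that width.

The largest bag has 3 vertices, giving width 2; this decomposition certifies tw(G) ≤ 2. For the lower bound, the 3 vertices {0, 2, 3} are pairwise adjacent, and any tree decomposition puts a clique entirely inside one bag — forcing width ≥ 2. Hence tw(G) = 2 exactly.

Treewidth 2.
One optimal decomposition is:
Bags: B1 = {0, 3, 7}  B2 = {1, 3, 7}  B3 = {0, 2, 3}  B4 = {0, 4, 7}  B5 = {0, 6, 7}  B6 = {0, 5, 7}  B7 = {6, 7, 8}
Tree: B1–B2, B1–B3, B1–B4, B4–B5, B1–B6, B5–B7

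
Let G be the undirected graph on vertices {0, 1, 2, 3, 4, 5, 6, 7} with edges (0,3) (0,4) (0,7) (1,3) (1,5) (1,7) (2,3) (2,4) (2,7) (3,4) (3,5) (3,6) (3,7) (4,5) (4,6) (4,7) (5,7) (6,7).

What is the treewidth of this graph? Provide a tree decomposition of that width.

Every bag has size at most 4, so the width is 4 − 1 = 3 and tw(G) ≤ 3. On the other hand G contains the 4-clique {1, 3, 5, 7}. A clique must lie in a single bag of any decomposition, so no decomposition can have width below 3. Hence tw(G) = 3 exactly.

Treewidth 3.
One optimal decomposition is:
Bags: B1 = {2, 3, 4, 7}  B2 = {3, 4, 6, 7}  B3 = {3, 4, 5, 7}  B4 = {1, 3, 5, 7}  B5 = {0, 3, 4, 7}
Tree: B1–B2, B2–B3, B3–B4, B2–B5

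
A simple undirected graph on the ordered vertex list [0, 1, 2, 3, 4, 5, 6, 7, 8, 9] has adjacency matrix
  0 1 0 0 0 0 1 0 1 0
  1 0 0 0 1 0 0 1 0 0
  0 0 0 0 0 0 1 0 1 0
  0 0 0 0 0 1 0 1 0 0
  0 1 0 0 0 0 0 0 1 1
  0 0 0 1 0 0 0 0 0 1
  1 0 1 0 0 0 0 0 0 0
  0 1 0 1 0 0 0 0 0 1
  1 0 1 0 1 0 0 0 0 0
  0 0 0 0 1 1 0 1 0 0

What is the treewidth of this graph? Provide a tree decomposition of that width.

Treewidth 2.
One optimal decomposition is:
Bags: B1 = {0, 2, 6}  B2 = {0, 2, 8}  B3 = {0, 1, 8}  B4 = {1, 4, 8}  B5 = {1, 4, 7}  B6 = {4, 7, 9}  B7 = {3, 7, 9}  B8 = {3, 5, 9}
Tree: B1–B2, B2–B3, B3–B4, B4–B5, B5–B6, B6–B7, B7–B8

Every bag has size at most 3, so the width is 3 − 1 = 2 and tw(G) ≤ 2. For the lower bound, G contains the cycle 6–2–8–0–6, so G is not a forest; only forests have treewidth ≤ 1, hence tw(G) ≥ 2. Combining the bounds, tw(G) = 2.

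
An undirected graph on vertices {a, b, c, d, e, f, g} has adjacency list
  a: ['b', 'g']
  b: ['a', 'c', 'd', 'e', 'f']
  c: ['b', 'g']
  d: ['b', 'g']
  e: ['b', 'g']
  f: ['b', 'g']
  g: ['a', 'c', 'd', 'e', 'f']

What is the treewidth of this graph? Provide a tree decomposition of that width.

Treewidth 2.
Bags: B1 = {b, e, g}  B2 = {b, d, g}  B3 = {a, b, g}  B4 = {b, f, g}  B5 = {b, c, g}
Tree: B1–B2, B2–B3, B3–B4, B4–B5

The largest bag has 3 vertices, giving width 2; this decomposition certifies tw(G) ≤ 2. The edges g–e–b–d–g form a cycle, so G is not a tree and its treewidth is at least 2. Hence tw(G) = 2 exactly.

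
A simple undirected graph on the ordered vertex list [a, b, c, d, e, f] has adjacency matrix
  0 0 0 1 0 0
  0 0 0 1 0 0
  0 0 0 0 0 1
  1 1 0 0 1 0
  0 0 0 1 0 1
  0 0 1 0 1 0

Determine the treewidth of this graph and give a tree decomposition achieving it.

Treewidth 1.
One optimal decomposition is:
Bags: B1 = {d, e}  B2 = {b, d}  B3 = {e, f}  B4 = {c, f}  B5 = {a, d}
Tree: B1–B2, B1–B3, B3–B4, B2–B5

The largest bag has 2 vertices, giving width 1; this decomposition certifies tw(G) ≤ 1. G has an edge, so its treewidth is at least 1. The upper and lower bounds meet at 1, so that is the treewidth.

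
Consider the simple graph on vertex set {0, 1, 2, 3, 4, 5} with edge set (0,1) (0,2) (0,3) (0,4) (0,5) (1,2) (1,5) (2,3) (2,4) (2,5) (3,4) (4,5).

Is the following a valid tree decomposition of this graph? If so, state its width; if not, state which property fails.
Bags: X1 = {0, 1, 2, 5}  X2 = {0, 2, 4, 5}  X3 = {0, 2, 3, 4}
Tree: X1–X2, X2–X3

Checking the three conditions: (i) the bags cover all of {0, 1, 2, 3, 4, 5}; (ii) for each edge, some bag contains both endpoints; (iii) the bags containing any fixed vertex form a subtree. All hold, so the decomposition is valid with width 4 − 1 = 3.

Yes; width 3.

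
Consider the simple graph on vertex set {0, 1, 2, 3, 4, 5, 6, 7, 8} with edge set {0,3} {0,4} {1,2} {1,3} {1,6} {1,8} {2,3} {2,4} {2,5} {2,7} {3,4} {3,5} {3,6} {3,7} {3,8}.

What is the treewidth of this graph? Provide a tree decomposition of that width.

Treewidth 2.
One optimal decomposition is:
Bags: B1 = {2, 3, 5}  B2 = {1, 2, 3}  B3 = {2, 3, 4}  B4 = {1, 3, 8}  B5 = {2, 3, 7}  B6 = {0, 3, 4}  B7 = {1, 3, 6}
Tree: B1–B2, B1–B3, B2–B4, B2–B5, B3–B6, B2–B7

Each bag holds 3 vertices, so the decomposition has width 2, which upper-bounds the treewidth. On the other hand G contains the 3-clique {0, 3, 4}. A clique must lie in a single bag of any decomposition, so no decomposition can have width below 2. Hence tw(G) = 2 exactly.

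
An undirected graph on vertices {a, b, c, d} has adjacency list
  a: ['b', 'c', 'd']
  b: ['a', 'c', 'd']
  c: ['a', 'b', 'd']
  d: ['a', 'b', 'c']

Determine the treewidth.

A width-3 tree decomposition is:
Bags: B1 = {a, b, c, d}
Tree: (single bag)
A single bag containing all 4 vertices is trivially a valid decomposition of width 3. For the lower bound, the 4 vertices {a, b, c, d} are pairwise adjacent, and any tree decomposition puts a clique entirely inside one bag — forcing width ≥ 3. The upper and lower bounds meet at 3, so that is the treewidth.

3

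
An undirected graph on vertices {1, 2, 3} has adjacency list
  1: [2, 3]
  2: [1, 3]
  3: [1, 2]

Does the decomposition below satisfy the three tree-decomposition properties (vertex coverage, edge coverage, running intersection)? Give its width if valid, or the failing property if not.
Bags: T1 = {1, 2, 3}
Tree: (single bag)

Vertex coverage: the bags together contain {1, 2, 3}, the full vertex set. Edge coverage: each edge of G has both endpoints in at least one bag. Running intersection: for every vertex, the bags containing it form a connected subtree. All three properties hold, so this is a valid tree decomposition of width max|bag| − 1 = 2, and hence tw(G) ≤ 2.

Yes; width 2.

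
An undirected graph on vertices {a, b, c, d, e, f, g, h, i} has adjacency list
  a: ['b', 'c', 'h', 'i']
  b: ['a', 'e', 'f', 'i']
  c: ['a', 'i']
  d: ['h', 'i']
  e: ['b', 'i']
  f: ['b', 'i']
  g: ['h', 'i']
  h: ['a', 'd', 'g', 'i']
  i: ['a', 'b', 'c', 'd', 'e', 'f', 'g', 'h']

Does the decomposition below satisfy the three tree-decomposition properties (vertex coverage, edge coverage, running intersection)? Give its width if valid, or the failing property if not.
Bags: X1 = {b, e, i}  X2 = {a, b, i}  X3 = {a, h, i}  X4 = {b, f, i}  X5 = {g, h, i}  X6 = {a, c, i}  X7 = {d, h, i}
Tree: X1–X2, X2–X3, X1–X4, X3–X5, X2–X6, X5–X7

Checking the three conditions: (i) the bags cover all of {a, b, c, d, e, f, g, h, i}; (ii) for each edge, some bag contains both endpoints; (iii) the bags containing any fixed vertex form a subtree. All hold, so the decomposition is valid with width 3 − 1 = 2.

Yes; width 2.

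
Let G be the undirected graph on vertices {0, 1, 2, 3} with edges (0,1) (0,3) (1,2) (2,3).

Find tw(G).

2

A width-2 tree decomposition is:
Bags: B1 = {0, 1, 3}  B2 = {1, 2, 3}
Tree: B1–B2
The largest bag has 3 vertices, giving width 2; this decomposition certifies tw(G) ≤ 2. Since 1–0–3–2–1 is a cycle in G, G is not acyclic. Forests are exactly the graphs of treewidth ≤ 1, so tw(G) ≥ 2. Hence tw(G) = 2 exactly.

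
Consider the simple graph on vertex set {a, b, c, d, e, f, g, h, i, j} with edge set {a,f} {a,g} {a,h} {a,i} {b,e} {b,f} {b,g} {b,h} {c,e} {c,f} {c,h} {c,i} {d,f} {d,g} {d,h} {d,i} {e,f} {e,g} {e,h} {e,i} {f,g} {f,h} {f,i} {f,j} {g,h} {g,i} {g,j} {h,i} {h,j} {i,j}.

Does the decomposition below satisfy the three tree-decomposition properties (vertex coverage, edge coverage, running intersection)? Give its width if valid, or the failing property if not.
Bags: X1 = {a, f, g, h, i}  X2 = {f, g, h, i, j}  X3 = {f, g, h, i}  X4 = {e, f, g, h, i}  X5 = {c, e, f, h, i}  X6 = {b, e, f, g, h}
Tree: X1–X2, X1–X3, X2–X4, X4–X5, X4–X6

A tree decomposition must satisfy three properties: every vertex lies in some bag; for every edge, both endpoints lie together in some bag; and for every vertex, the bags containing it form a connected subtree. Here vertex d appears in no bag, so the decomposition is invalid.

No — vertex d appears in no bag.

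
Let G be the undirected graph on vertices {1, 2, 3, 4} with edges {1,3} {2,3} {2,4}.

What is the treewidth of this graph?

1

A width-1 tree decomposition is:
Bags: B1 = {1, 3}  B2 = {2, 3}  B3 = {2, 4}
Tree: B1–B2, B2–B3
The largest bag has 2 vertices, giving width 1; this decomposition certifies tw(G) ≤ 1. Since G has at least one edge (e.g. 1–3), it is not an edgeless graph, so tw(G) ≥ 1. Hence tw(G) = 1 exactly.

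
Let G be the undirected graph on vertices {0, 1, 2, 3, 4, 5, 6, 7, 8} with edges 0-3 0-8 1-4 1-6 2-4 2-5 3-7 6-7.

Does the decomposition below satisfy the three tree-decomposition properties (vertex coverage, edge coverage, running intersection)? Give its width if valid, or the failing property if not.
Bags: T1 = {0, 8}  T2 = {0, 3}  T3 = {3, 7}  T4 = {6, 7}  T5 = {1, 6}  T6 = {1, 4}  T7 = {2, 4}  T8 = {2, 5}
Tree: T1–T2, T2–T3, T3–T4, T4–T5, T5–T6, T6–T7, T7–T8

Vertex coverage: the bags together contain {0, 1, 2, 3, 4, 5, 6, 7, 8}, the full vertex set. Edge coverage: each edge of G has both endpoints in at least one bag. Running intersection: for every vertex, the bags containing it form a connected subtree. All three properties hold, so this is a valid tree decomposition of width max|bag| − 1 = 1, and hence tw(G) ≤ 1.

Yes; width 1.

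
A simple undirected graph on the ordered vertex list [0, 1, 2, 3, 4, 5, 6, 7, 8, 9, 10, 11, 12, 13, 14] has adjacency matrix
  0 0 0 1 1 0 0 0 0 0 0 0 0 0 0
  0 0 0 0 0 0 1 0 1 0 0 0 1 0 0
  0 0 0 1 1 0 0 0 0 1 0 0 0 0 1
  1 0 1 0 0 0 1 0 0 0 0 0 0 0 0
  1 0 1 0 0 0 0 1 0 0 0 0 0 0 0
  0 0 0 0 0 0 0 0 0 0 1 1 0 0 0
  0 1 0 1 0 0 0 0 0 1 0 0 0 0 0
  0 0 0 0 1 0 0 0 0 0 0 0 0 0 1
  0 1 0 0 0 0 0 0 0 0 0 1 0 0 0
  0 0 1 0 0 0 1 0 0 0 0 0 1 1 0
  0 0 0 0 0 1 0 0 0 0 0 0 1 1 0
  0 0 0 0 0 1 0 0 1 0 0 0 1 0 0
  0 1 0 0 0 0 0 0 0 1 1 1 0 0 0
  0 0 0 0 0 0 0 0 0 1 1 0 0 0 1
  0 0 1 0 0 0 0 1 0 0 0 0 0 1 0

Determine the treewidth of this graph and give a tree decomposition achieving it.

Each bag holds 4 vertices, so the decomposition has width 3, which upper-bounds the treewidth. For the lower bound: the 4 vertex sets {5,8,11}, {10}, {12}, {1,6,9,13} are disjoint, each induces a connected subgraph, and every pair is joined by at least one edge of G. Contracting each set to a single vertex therefore yields K_{4} as a minor, and since treewidth is minor-monotone, tw(G) ≥ tw(K_{4}) = 3. Therefore the treewidth is 3.

Treewidth 3.
Bags: B1 = {5, 8, 10, 11}  B2 = {8, 10, 11, 12}  B3 = {1, 8, 10, 12}  B4 = {1, 10, 12, 13}  B5 = {1, 9, 12, 13}  B6 = {1, 6, 9, 13}  B7 = {6, 9, 13, 14}  B8 = {2, 6, 9, 14}  B9 = {2, 3, 6, 14}  B10 = {2, 3, 7, 14}  B11 = {2, 3, 4, 7}  B12 = {0, 3, 4, 7}
Tree: B1–B2, B2–B3, B3–B4, B4–B5, B5–B6, B6–B7, B7–B8, B8–B9, B9–B10, B10–B11, B11–B12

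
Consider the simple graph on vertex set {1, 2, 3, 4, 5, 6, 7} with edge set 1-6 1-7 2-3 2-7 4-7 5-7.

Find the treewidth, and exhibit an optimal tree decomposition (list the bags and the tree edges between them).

The largest bag has 2 vertices, giving width 1; this decomposition certifies tw(G) ≤ 1. Any graph with an edge has treewidth ≥ 1, and G has the edge 7–1. Hence tw(G) = 1 exactly.

Treewidth 1.
One such decomposition:
Bags: B1 = {1, 7}  B2 = {4, 7}  B3 = {2, 7}  B4 = {1, 6}  B5 = {2, 3}  B6 = {5, 7}
Tree: B1–B2, B1–B3, B1–B4, B3–B5, B1–B6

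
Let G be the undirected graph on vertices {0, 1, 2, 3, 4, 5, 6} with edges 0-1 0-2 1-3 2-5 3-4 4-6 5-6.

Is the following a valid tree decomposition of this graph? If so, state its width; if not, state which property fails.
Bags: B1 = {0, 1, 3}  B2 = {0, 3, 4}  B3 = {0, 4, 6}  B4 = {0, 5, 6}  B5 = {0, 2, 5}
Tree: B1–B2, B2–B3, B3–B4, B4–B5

Yes; width 2.

Every vertex of G appears in some bag (union = {0, 1, 2, 3, 4, 5, 6}); every edge is covered by a bag; and for each vertex v the set of bags containing v is connected in the bag tree. The decomposition is therefore valid. The largest bag has 3 vertices, so the width is 2.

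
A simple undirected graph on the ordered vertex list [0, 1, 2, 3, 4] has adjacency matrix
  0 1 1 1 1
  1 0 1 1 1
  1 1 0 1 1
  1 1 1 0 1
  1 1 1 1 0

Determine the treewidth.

4

A width-4 tree decomposition is:
Bags: B1 = {0, 1, 2, 3, 4}
Tree: (single bag)
A single bag containing all 5 vertices is trivially a valid decomposition of width 4. For the lower bound, the 5 vertices {0, 1, 2, 3, 4} are pairwise adjacent, and any tree decomposition puts a clique entirely inside one bag — forcing width ≥ 4. The upper and lower bounds meet at 4, so that is the treewidth.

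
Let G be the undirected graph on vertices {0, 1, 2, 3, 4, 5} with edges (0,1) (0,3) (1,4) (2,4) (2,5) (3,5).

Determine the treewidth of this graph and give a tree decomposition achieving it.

Each bag holds 3 vertices, so the decomposition has width 2, which upper-bounds the treewidth. Since 4–2–5–3–0–1–4 is a cycle in G, G is not acyclic. Forests are exactly the graphs of treewidth ≤ 1, so tw(G) ≥ 2. Hence tw(G) = 2 exactly.

Treewidth 2.
One optimal decomposition is:
Bags: B1 = {2, 4, 5}  B2 = {3, 4, 5}  B3 = {0, 3, 4}  B4 = {0, 1, 4}
Tree: B1–B2, B2–B3, B3–B4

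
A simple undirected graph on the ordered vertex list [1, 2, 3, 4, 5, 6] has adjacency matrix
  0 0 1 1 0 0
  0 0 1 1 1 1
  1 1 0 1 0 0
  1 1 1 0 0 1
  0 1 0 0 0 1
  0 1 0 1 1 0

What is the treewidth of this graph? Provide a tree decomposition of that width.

Treewidth 2.
One such decomposition:
Bags: B1 = {1, 3, 4}  B2 = {2, 3, 4}  B3 = {2, 4, 6}  B4 = {2, 5, 6}
Tree: B1–B2, B2–B3, B3–B4

Every bag has size at most 3, so the width is 3 − 1 = 2 and tw(G) ≤ 2. Conversely, {1, 3, 4} is a clique of size 3, and the vertices of any clique must share a bag in every tree decomposition; so some bag has ≥ 3 vertices and tw(G) ≥ 2. Therefore the treewidth is 2.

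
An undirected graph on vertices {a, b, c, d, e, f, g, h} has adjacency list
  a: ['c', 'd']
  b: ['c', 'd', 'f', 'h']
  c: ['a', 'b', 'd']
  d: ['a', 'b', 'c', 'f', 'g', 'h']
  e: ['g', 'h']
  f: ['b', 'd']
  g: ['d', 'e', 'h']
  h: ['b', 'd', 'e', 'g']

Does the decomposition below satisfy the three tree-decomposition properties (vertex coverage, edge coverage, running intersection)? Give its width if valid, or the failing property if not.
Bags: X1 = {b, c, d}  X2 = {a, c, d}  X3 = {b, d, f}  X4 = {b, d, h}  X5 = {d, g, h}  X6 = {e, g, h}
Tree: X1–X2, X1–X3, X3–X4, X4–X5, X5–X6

Vertex coverage: the bags together contain {a, b, c, d, e, f, g, h}, the full vertex set. Edge coverage: each edge of G has both endpoints in at least one bag. Running intersection: for every vertex, the bags containing it form a connected subtree. All three properties hold, so this is a valid tree decomposition of width max|bag| − 1 = 2, and hence tw(G) ≤ 2.

Yes; width 2.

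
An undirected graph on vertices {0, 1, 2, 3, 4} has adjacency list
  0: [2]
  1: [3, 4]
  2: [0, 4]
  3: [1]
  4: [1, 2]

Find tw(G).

1

A width-1 tree decomposition is:
Bags: B1 = {1, 3}  B2 = {1, 4}  B3 = {2, 4}  B4 = {0, 2}
Tree: B1–B2, B2–B3, B3–B4
The largest bag has 2 vertices, giving width 1; this decomposition certifies tw(G) ≤ 1. Since G has at least one edge (e.g. 3–1), it is not an edgeless graph, so tw(G) ≥ 1. The upper and lower bounds meet at 1, so that is the treewidth.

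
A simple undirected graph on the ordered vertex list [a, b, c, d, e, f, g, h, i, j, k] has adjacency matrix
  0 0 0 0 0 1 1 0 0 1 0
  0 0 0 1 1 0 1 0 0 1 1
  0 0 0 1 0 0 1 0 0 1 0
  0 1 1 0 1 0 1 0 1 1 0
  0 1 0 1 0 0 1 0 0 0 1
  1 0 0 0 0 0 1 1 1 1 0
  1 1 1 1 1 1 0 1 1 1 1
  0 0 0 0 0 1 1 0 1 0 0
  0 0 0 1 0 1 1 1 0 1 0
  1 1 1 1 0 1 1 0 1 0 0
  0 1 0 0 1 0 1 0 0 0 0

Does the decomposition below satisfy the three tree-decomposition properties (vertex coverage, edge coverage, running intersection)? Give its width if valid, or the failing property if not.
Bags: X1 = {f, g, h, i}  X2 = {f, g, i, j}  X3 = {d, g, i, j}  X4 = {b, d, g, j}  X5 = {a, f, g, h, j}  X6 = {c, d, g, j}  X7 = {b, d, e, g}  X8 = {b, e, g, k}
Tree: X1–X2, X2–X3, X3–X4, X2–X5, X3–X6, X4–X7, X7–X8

A tree decomposition must satisfy three properties: every vertex lies in some bag; for every edge, both endpoints lie together in some bag; and for every vertex, the bags containing it form a connected subtree. Here bags containing vertex h are not connected in the tree, so the decomposition is invalid.

No — bags containing vertex h are not connected in the tree.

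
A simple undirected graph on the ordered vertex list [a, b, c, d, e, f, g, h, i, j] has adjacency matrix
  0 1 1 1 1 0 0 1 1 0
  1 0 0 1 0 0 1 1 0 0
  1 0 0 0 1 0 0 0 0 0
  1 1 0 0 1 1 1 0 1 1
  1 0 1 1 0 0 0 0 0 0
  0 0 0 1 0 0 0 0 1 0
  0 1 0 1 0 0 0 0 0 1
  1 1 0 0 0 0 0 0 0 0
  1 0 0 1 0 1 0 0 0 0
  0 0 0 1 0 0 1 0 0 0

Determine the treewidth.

2

A width-2 tree decomposition is:
Bags: B1 = {a, b, d}  B2 = {b, d, g}  B3 = {a, d, i}  B4 = {d, g, j}  B5 = {d, f, i}  B6 = {a, b, h}  B7 = {a, d, e}  B8 = {a, c, e}
Tree: B1–B2, B1–B3, B2–B4, B3–B5, B1–B6, B1–B7, B7–B8
Every bag has size at most 3, so the width is 3 − 1 = 2 and tw(G) ≤ 2. For the lower bound, the 3 vertices {d, g, j} are pairwise adjacent, and any tree decomposition puts a clique entirely inside one bag — forcing width ≥ 2. Hence tw(G) = 2 exactly.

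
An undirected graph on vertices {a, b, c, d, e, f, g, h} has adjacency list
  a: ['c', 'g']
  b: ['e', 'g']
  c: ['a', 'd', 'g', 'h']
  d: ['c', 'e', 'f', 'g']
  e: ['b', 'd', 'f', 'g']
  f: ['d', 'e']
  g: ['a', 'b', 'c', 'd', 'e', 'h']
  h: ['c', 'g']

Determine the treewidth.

A width-2 tree decomposition is:
Bags: B1 = {d, e, g}  B2 = {c, d, g}  B3 = {d, e, f}  B4 = {c, g, h}  B5 = {a, c, g}  B6 = {b, e, g}
Tree: B1–B2, B1–B3, B2–B4, B4–B5, B1–B6
The largest bag has 3 vertices, giving width 2; this decomposition certifies tw(G) ≤ 2. On the other hand G contains the 3-clique {d, e, g}. A clique must lie in a single bag of any decomposition, so no decomposition can have width below 2. Hence tw(G) = 2 exactly.

2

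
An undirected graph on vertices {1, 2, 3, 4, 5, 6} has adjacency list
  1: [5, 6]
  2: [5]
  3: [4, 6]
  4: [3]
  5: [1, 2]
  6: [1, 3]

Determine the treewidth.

A width-1 tree decomposition is:
Bags: B1 = {3, 4}  B2 = {3, 6}  B3 = {1, 6}  B4 = {1, 5}  B5 = {2, 5}
Tree: B1–B2, B2–B3, B3–B4, B4–B5
The largest bag has 2 vertices, giving width 1; this decomposition certifies tw(G) ≤ 1. Any graph with an edge has treewidth ≥ 1, and G has the edge 4–3. Therefore the treewidth is 1.

1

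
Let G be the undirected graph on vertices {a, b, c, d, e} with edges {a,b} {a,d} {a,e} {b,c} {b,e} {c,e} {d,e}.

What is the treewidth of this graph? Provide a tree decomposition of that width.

Each bag holds 3 vertices, so the decomposition has width 2, which upper-bounds the treewidth. Conversely, {b, c, e} is a clique of size 3, and the vertices of any clique must share a bag in every tree decomposition; so some bag has ≥ 3 vertices and tw(G) ≥ 2. Combining the bounds, tw(G) = 2.

Treewidth 2.
Bags: B1 = {a, b, e}  B2 = {a, d, e}  B3 = {b, c, e}
Tree: B1–B2, B1–B3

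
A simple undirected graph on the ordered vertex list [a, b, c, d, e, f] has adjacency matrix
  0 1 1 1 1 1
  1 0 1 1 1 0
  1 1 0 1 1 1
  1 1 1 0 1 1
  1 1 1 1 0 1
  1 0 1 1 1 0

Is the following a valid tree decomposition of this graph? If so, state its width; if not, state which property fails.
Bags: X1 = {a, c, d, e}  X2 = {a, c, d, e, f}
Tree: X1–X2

No — vertex b appears in no bag.

A tree decomposition must satisfy three properties: every vertex lies in some bag; for every edge, both endpoints lie together in some bag; and for every vertex, the bags containing it form a connected subtree. Here vertex b appears in no bag, so the decomposition is invalid.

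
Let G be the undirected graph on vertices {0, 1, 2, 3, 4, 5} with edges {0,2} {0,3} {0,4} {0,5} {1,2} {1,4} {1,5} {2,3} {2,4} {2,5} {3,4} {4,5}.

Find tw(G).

A width-3 tree decomposition is:
Bags: B1 = {0, 2, 3, 4}  B2 = {0, 2, 4, 5}  B3 = {1, 2, 4, 5}
Tree: B1–B2, B2–B3
The largest bag has 4 vertices, giving width 3; this decomposition certifies tw(G) ≤ 3. Conversely, {0, 2, 3, 4} is a clique of size 4, and the vertices of any clique must share a bag in every tree decomposition; so some bag has ≥ 4 vertices and tw(G) ≥ 3. The upper and lower bounds meet at 3, so that is the treewidth.

3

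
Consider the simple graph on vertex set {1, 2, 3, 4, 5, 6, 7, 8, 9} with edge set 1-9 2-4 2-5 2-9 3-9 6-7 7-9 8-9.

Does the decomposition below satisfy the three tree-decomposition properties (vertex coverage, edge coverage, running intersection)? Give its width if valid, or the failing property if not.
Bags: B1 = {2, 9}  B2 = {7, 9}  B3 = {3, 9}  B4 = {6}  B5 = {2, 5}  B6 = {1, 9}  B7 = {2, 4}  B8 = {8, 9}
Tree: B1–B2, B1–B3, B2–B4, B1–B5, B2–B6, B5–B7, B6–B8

A tree decomposition must satisfy three properties: every vertex lies in some bag; for every edge, both endpoints lie together in some bag; and for every vertex, the bags containing it form a connected subtree. Here edge (7,6) lies in no bag, so the decomposition is invalid.

No — edge (7,6) lies in no bag.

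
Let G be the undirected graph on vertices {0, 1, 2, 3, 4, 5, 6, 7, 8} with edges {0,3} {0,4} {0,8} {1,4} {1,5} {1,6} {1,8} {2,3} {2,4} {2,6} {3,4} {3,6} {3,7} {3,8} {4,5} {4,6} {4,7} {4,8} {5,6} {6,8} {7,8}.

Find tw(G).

3

A width-3 tree decomposition is:
Bags: B1 = {1, 4, 5, 6}  B2 = {1, 4, 6, 8}  B3 = {3, 4, 6, 8}  B4 = {0, 3, 4, 8}  B5 = {2, 3, 4, 6}  B6 = {3, 4, 7, 8}
Tree: B1–B2, B2–B3, B3–B4, B3–B5, B4–B6
Every bag has size at most 4, so the width is 4 − 1 = 3 and tw(G) ≤ 3. Conversely, {1, 4, 6, 8} is a clique of size 4, and the vertices of any clique must share a bag in every tree decomposition; so some bag has ≥ 4 vertices and tw(G) ≥ 3. Combining the bounds, tw(G) = 3.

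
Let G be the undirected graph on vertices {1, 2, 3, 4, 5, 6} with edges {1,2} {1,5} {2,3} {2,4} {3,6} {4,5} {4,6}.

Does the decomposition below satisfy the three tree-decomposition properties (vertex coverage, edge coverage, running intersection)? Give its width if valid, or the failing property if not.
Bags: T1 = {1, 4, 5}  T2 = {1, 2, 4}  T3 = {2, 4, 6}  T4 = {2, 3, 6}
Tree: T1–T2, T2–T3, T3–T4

Every vertex of G appears in some bag (union = {1, 2, 3, 4, 5, 6}); every edge is covered by a bag; and for each vertex v the set of bags containing v is connected in the bag tree. The decomposition is therefore valid. The largest bag has 3 vertices, so the width is 2.

Yes; width 2.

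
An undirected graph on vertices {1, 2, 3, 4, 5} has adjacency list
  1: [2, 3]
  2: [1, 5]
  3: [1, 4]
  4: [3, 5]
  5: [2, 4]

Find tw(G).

A width-2 tree decomposition is:
Bags: B1 = {1, 2, 3}  B2 = {2, 3, 5}  B3 = {3, 4, 5}
Tree: B1–B2, B2–B3
The largest bag has 3 vertices, giving width 2; this decomposition certifies tw(G) ≤ 2. For the lower bound, G contains the cycle 3–1–2–5–4–3, so G is not a forest; only forests have treewidth ≤ 1, hence tw(G) ≥ 2. Combining the bounds, tw(G) = 2.

2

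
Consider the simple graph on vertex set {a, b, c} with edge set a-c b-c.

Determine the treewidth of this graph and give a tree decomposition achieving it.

Treewidth 1.
Bags: B1 = {b, c}  B2 = {a, c}
Tree: B1–B2

Each bag holds 2 vertices, so the decomposition has width 1, which upper-bounds the treewidth. Any graph with an edge has treewidth ≥ 1, and G has the edge c–b. Therefore the treewidth is 1.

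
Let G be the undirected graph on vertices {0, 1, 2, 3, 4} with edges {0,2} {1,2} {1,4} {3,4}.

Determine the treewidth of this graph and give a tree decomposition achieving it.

Each bag holds 2 vertices, so the decomposition has width 1, which upper-bounds the treewidth. G has an edge, so its treewidth is at least 1. Combining the bounds, tw(G) = 1.

Treewidth 1.
One optimal decomposition is:
Bags: B1 = {0, 2}  B2 = {1, 2}  B3 = {1, 4}  B4 = {3, 4}
Tree: B1–B2, B2–B3, B3–B4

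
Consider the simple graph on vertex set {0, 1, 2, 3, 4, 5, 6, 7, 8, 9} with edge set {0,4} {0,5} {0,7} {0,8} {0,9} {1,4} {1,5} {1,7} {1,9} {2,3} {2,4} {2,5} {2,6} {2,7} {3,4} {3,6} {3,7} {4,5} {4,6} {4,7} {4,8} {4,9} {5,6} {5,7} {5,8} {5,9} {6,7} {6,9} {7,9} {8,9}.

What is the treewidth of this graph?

A width-4 tree decomposition is:
Bags: B1 = {1, 4, 5, 7, 9}  B2 = {4, 5, 6, 7, 9}  B3 = {0, 4, 5, 7, 9}  B4 = {2, 4, 5, 6, 7}  B5 = {0, 4, 5, 8, 9}  B6 = {2, 3, 4, 6, 7}
Tree: B1–B2, B2–B3, B2–B4, B3–B5, B4–B6
Each bag holds 5 vertices, so the decomposition has width 4, which upper-bounds the treewidth. On the other hand G contains the 5-clique {2, 3, 4, 6, 7}. A clique must lie in a single bag of any decomposition, so no decomposition can have width below 4. The upper and lower bounds meet at 4, so that is the treewidth.

4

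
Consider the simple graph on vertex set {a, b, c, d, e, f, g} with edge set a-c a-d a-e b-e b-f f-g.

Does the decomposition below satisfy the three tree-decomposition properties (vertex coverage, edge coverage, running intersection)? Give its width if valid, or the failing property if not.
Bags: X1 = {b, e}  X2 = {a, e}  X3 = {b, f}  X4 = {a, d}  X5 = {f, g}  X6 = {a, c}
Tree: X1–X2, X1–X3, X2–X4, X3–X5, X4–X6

Checking the three conditions: (i) the bags cover all of {a, b, c, d, e, f, g}; (ii) for each edge, some bag contains both endpoints; (iii) the bags containing any fixed vertex form a subtree. All hold, so the decomposition is valid with width 2 − 1 = 1.

Yes; width 1.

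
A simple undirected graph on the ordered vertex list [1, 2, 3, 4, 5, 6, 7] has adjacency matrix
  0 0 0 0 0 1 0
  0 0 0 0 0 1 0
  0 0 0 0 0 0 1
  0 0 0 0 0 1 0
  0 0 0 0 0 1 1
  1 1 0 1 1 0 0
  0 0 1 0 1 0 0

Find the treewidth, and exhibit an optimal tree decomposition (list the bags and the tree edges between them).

Each bag holds 2 vertices, so the decomposition has width 1, which upper-bounds the treewidth. G has an edge, so its treewidth is at least 1. Hence tw(G) = 1 exactly.

Treewidth 1.
Bags: B1 = {5, 7}  B2 = {5, 6}  B3 = {1, 6}  B4 = {3, 7}  B5 = {2, 6}  B6 = {4, 6}
Tree: B1–B2, B2–B3, B1–B4, B2–B5, B2–B6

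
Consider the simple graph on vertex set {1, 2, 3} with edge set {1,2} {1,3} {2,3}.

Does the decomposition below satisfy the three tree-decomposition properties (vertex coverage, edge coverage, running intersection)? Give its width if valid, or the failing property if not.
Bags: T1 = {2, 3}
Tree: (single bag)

A tree decomposition must satisfy three properties: every vertex lies in some bag; for every edge, both endpoints lie together in some bag; and for every vertex, the bags containing it form a connected subtree. Here vertex 1 appears in no bag, so the decomposition is invalid.

No — vertex 1 appears in no bag.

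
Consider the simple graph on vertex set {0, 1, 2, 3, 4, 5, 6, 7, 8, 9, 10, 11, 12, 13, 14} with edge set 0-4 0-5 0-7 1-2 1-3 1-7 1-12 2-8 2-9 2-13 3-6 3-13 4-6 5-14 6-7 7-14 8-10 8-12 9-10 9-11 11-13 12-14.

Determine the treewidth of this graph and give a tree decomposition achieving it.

Treewidth 3.
Bags: B1 = {0, 4, 5, 6}  B2 = {0, 5, 6, 7}  B3 = {5, 6, 7, 14}  B4 = {3, 6, 7, 14}  B5 = {1, 3, 7, 14}  B6 = {1, 3, 12, 14}  B7 = {1, 3, 12, 13}  B8 = {1, 2, 12, 13}  B9 = {2, 8, 12, 13}  B10 = {2, 8, 11, 13}  B11 = {2, 8, 9, 11}  B12 = {8, 9, 10, 11}
Tree: B1–B2, B2–B3, B3–B4, B4–B5, B5–B6, B6–B7, B7–B8, B8–B9, B9–B10, B10–B11, B11–B12

The largest bag has 4 vertices, giving width 3; this decomposition certifies tw(G) ≤ 3. For the lower bound: the 4 vertex sets {0,4,5}, {6}, {7}, {1,3,12,14} are disjoint, each induces a connected subgraph, and every pair is joined by at least one edge of G. Contracting each set to a single vertex therefore yields K_{4} as a minor, and since treewidth is minor-monotone, tw(G) ≥ tw(K_{4}) = 3. Combining the bounds, tw(G) = 3.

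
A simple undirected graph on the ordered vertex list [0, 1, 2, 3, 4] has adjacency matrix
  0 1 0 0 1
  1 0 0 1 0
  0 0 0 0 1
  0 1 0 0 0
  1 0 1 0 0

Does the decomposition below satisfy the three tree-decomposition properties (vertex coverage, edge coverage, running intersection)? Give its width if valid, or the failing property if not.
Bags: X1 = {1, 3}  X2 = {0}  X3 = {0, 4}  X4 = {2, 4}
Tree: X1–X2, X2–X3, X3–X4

A tree decomposition must satisfy three properties: every vertex lies in some bag; for every edge, both endpoints lie together in some bag; and for every vertex, the bags containing it form a connected subtree. Here edge (1,0) lies in no bag, so the decomposition is invalid.

No — edge (1,0) lies in no bag.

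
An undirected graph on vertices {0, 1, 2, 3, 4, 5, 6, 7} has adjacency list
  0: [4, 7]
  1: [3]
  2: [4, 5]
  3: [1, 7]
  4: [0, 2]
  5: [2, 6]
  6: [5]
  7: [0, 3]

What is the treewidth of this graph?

1

A width-1 tree decomposition is:
Bags: B1 = {5, 6}  B2 = {2, 5}  B3 = {2, 4}  B4 = {0, 4}  B5 = {0, 7}  B6 = {3, 7}  B7 = {1, 3}
Tree: B1–B2, B2–B3, B3–B4, B4–B5, B5–B6, B6–B7
Every bag has size at most 2, so the width is 2 − 1 = 1 and tw(G) ≤ 1. Any graph with an edge has treewidth ≥ 1, and G has the edge 6–5. The upper and lower bounds meet at 1, so that is the treewidth.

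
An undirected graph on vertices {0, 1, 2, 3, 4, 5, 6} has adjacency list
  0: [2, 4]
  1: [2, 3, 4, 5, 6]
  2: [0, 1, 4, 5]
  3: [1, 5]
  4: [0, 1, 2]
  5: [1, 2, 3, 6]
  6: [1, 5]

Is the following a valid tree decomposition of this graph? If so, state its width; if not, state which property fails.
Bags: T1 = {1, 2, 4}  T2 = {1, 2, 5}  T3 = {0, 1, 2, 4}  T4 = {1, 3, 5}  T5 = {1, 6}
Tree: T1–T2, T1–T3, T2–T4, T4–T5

No — edge (5,6) lies in no bag.

A tree decomposition must satisfy three properties: every vertex lies in some bag; for every edge, both endpoints lie together in some bag; and for every vertex, the bags containing it form a connected subtree. Here edge (5,6) lies in no bag, so the decomposition is invalid.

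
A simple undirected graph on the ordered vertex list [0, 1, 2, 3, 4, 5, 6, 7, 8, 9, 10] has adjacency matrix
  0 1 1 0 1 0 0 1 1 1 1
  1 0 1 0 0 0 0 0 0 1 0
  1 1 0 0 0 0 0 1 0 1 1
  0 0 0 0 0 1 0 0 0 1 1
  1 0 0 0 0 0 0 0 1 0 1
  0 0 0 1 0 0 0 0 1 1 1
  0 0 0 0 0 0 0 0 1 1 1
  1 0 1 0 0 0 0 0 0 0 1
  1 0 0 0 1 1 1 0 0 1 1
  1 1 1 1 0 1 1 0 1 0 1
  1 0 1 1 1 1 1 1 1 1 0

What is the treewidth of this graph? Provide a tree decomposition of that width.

Treewidth 3.
One optimal decomposition is:
Bags: B1 = {0, 4, 8, 10}  B2 = {0, 8, 9, 10}  B3 = {6, 8, 9, 10}  B4 = {5, 8, 9, 10}  B5 = {0, 2, 9, 10}  B6 = {3, 5, 9, 10}  B7 = {0, 2, 7, 10}  B8 = {0, 1, 2, 9}
Tree: B1–B2, B2–B3, B2–B4, B2–B5, B4–B6, B5–B7, B5–B8

Each bag holds 4 vertices, so the decomposition has width 3, which upper-bounds the treewidth. On the other hand G contains the 4-clique {0, 1, 2, 9}. A clique must lie in a single bag of any decomposition, so no decomposition can have width below 3. Therefore the treewidth is 3.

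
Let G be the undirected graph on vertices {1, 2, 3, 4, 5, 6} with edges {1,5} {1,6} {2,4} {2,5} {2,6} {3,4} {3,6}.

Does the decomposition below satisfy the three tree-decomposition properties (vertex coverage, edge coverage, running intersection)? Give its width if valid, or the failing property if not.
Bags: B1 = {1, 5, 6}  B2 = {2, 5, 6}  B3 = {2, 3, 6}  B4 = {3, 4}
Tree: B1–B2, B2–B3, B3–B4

A tree decomposition must satisfy three properties: every vertex lies in some bag; for every edge, both endpoints lie together in some bag; and for every vertex, the bags containing it form a connected subtree. Here edge (2,4) lies in no bag, so the decomposition is invalid.

No — edge (2,4) lies in no bag.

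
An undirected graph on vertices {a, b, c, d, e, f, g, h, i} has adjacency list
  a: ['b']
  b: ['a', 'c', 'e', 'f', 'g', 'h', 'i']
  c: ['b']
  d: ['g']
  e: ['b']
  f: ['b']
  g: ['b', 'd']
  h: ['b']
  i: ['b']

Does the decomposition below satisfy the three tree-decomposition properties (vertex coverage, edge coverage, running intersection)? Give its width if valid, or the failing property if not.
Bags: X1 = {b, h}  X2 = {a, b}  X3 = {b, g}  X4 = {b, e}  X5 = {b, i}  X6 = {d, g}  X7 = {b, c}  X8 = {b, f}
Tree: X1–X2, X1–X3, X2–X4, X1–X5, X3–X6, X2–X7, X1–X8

Yes; width 1.

Vertex coverage: the bags together contain {a, b, c, d, e, f, g, h, i}, the full vertex set. Edge coverage: each edge of G has both endpoints in at least one bag. Running intersection: for every vertex, the bags containing it form a connected subtree. All three properties hold, so this is a valid tree decomposition of width max|bag| − 1 = 1, and hence tw(G) ≤ 1.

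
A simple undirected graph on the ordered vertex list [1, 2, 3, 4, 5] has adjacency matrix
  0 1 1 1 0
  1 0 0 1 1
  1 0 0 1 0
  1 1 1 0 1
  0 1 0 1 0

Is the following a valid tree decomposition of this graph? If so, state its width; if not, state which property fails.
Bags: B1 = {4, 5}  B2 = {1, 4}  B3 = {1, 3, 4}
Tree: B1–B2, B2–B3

A tree decomposition must satisfy three properties: every vertex lies in some bag; for every edge, both endpoints lie together in some bag; and for every vertex, the bags containing it form a connected subtree. Here vertex 2 appears in no bag, so the decomposition is invalid.

No — vertex 2 appears in no bag.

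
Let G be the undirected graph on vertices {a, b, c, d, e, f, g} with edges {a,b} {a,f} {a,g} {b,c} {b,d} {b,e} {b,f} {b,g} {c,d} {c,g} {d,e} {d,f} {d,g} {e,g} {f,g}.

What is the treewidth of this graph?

A width-3 tree decomposition is:
Bags: B1 = {b, d, e, g}  B2 = {b, d, f, g}  B3 = {a, b, f, g}  B4 = {b, c, d, g}
Tree: B1–B2, B2–B3, B2–B4
The largest bag has 4 vertices, giving width 3; this decomposition certifies tw(G) ≤ 3. Conversely, {b, d, e, g} is a clique of size 4, and the vertices of any clique must share a bag in every tree decomposition; so some bag has ≥ 4 vertices and tw(G) ≥ 3. Combining the bounds, tw(G) = 3.

3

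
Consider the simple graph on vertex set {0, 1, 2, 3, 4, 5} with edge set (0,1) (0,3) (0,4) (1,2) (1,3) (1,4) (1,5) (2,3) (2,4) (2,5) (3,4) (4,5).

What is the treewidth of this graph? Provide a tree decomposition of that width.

Every bag has size at most 4, so the width is 4 − 1 = 3 and tw(G) ≤ 3. Conversely, {0, 1, 3, 4} is a clique of size 4, and the vertices of any clique must share a bag in every tree decomposition; so some bag has ≥ 4 vertices and tw(G) ≥ 3. The upper and lower bounds meet at 3, so that is the treewidth.

Treewidth 3.
Bags: B1 = {0, 1, 3, 4}  B2 = {1, 2, 3, 4}  B3 = {1, 2, 4, 5}
Tree: B1–B2, B2–B3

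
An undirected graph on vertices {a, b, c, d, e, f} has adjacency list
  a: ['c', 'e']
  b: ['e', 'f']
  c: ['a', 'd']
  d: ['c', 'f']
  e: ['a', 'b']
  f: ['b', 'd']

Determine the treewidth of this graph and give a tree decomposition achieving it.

Every bag has size at most 3, so the width is 3 − 1 = 2 and tw(G) ≤ 2. The edges e–b–f–d–c–a–e form a cycle, so G is not a tree and its treewidth is at least 2. Hence tw(G) = 2 exactly.

Treewidth 2.
One optimal decomposition is:
Bags: B1 = {b, e, f}  B2 = {d, e, f}  B3 = {c, d, e}  B4 = {a, c, e}
Tree: B1–B2, B2–B3, B3–B4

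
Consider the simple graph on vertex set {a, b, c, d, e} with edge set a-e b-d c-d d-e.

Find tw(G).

1

A width-1 tree decomposition is:
Bags: B1 = {b, d}  B2 = {c, d}  B3 = {d, e}  B4 = {a, e}
Tree: B1–B2, B2–B3, B3–B4
Each bag holds 2 vertices, so the decomposition has width 1, which upper-bounds the treewidth. G has an edge, so its treewidth is at least 1. Hence tw(G) = 1 exactly.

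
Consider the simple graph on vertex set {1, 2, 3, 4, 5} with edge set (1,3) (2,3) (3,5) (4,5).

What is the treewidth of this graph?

A width-1 tree decomposition is:
Bags: B1 = {1, 3}  B2 = {3, 5}  B3 = {2, 3}  B4 = {4, 5}
Tree: B1–B2, B1–B3, B2–B4
Every bag has size at most 2, so the width is 2 − 1 = 1 and tw(G) ≤ 1. G has an edge, so its treewidth is at least 1. Hence tw(G) = 1 exactly.

1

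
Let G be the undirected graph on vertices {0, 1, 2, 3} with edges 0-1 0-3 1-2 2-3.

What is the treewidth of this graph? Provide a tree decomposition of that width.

Treewidth 2.
One optimal decomposition is:
Bags: B1 = {0, 1, 3}  B2 = {1, 2, 3}
Tree: B1–B2

Each bag holds 3 vertices, so the decomposition has width 2, which upper-bounds the treewidth. The edges 3–0–1–2–3 form a cycle, so G is not a tree and its treewidth is at least 2. Combining the bounds, tw(G) = 2.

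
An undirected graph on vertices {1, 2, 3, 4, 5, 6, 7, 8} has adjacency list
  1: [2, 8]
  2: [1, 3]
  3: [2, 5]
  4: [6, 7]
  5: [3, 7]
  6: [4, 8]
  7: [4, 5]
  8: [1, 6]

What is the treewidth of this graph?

A width-2 tree decomposition is:
Bags: B1 = {4, 6, 7}  B2 = {6, 7, 8}  B3 = {1, 7, 8}  B4 = {1, 2, 7}  B5 = {2, 3, 7}  B6 = {3, 5, 7}
Tree: B1–B2, B2–B3, B3–B4, B4–B5, B5–B6
Every bag has size at most 3, so the width is 3 − 1 = 2 and tw(G) ≤ 2. Since 7–4–6–8–1–2–3–5–7 is a cycle in G, G is not acyclic. Forests are exactly the graphs of treewidth ≤ 1, so tw(G) ≥ 2. The upper and lower bounds meet at 2, so that is the treewidth.

2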